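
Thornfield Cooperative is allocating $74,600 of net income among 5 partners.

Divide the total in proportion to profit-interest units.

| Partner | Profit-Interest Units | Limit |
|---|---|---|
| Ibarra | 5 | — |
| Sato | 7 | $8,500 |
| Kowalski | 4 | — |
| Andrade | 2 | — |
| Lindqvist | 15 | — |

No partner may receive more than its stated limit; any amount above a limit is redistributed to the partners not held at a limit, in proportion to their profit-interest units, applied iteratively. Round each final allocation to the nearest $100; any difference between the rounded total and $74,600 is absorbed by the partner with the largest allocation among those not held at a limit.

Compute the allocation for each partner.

Ibarra: $12,700 | Sato: $8,500 | Kowalski: $10,200 | Andrade: $5,100 | Lindqvist: $38,100

Total profit-interest units = 33.
Pro-rata shares before constraints: Ibarra 11,303.03; Sato 15,824.24; Kowalski 9,042.42; Andrade 4,521.21; Lindqvist 33,909.09.
Cap binds for Sato ($8,500); balance $66,100 reallocated over remaining profit-interest units 26.
Redistributed shares: Ibarra 12,711.54 → $12,700; Kowalski 10,169.23 → $10,200; Andrade 5,084.62 → $5,100; Lindqvist 38,134.62 → $38,100.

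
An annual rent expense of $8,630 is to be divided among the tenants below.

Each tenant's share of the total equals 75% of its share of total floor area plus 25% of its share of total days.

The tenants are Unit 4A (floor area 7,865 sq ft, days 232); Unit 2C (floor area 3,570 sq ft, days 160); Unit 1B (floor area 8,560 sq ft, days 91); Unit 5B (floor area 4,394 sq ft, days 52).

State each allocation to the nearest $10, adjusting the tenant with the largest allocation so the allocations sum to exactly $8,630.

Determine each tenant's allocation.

Unit 4A: $3,020 | Unit 2C: $1,590 | Unit 1B: $2,640 | Unit 5B: $1,380

Totals — floor area 24,389, days 535.
Composite weights (75% floor area + 25% days): Unit 4A 0.3503; Unit 2C 0.1845; Unit 1B 0.3058; Unit 5B 0.1594.
Raw shares: Unit 4A 3,022.85; Unit 2C 1,592.66; Unit 1B 2,638.68; Unit 5B 1,375.81.
After rounding ($10): Unit 4A $3,020; Unit 2C $1,590; Unit 1B $2,640; Unit 5B $1,380. Sum = $8,630.
Rounded total matches; no reconciliation needed.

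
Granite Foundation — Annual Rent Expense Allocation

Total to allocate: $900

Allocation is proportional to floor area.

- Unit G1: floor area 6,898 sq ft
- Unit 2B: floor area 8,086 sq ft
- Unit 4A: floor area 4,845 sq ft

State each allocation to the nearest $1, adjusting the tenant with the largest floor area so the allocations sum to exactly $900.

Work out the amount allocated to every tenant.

Unit G1: $313 · Unit 2B: $367 · Unit 4A: $220

Combined floor area = 6,898 + 8,086 + 4,845 = 19,829.
Pro-rata amounts: Unit G1 313.09; Unit 2B 367.01; Unit 4A 219.91.
Rounded to nearest $1: Unit G1 $313; Unit 2B $367; Unit 4A $220. Sum = $900.
Sum already equals the total — no adjustment.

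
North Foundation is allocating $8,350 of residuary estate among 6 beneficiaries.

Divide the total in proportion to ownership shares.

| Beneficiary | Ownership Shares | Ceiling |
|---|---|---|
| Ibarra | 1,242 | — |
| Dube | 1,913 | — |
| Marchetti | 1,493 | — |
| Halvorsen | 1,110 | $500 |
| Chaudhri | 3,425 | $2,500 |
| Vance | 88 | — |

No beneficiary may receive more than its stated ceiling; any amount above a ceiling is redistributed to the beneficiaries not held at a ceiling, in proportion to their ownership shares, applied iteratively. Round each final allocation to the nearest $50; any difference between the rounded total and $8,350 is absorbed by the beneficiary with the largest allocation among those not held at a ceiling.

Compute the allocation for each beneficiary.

Sum of ownership shares: 9,271.
Unconstrained shares: Ibarra 1,118.62; Dube 1,722.96; Marchetti 1,344.68; Halvorsen 999.73; Chaudhri 3,084.75; Vance 79.26.
Capped: Halvorsen ($500), Chaudhri ($2,500); balance $5,350 reallocated over remaining ownership shares 4,736.
Shares after redistribution: Ibarra 1,403.02 → $1,400; Dube 2,161.01 → $2,150; Marchetti 1,686.56 → $1,700; Vance 99.41 → $100.

Ibarra: $1,400 · Dube: $2,150 · Marchetti: $1,700 · Halvorsen: $500 · Chaudhri: $2,500 · Vance: $100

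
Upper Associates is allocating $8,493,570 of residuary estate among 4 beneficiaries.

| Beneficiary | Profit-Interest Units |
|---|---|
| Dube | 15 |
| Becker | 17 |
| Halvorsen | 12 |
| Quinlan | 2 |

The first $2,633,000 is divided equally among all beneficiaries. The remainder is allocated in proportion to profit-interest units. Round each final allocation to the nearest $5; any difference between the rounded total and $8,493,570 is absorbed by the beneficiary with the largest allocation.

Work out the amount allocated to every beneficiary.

Dube: $2,569,305 | Becker: $2,824,115 | Halvorsen: $2,187,095 | Quinlan: $913,055

First tranche $2,633,000 split equally: $658,250 each.
Remainder $5,860,570 by profit-interest units (total 46): Dube 1,911,055.43 → $1,911,055; Becker 2,165,862.83 → $2,165,865; Halvorsen 1,528,844.35 → $1,528,845; Quinlan 254,807.39 → $254,805.
Totals: Dube $658,250 + $1,911,055 = $2,569,305; Becker $658,250 + $2,165,865 = $2,824,115; Halvorsen $658,250 + $1,528,845 = $2,187,095; Quinlan $658,250 + $254,805 = $913,055.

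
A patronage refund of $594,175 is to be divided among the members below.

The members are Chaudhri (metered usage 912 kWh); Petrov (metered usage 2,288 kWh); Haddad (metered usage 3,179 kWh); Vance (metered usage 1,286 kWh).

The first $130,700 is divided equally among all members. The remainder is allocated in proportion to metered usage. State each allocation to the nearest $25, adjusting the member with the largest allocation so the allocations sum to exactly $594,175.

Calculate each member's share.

Chaudhri: $87,825; Petrov: $171,025; Haddad: $224,900; Vance: $110,425

$130,700 shared equally gives $32,675 per member.
Remainder $463,475 by metered usage (total 7,665): Chaudhri 55,145.36 → $55,150; Petrov 138,347.14 → $138,350; Haddad 192,222.70 → $192,225; Vance 77,759.80 → $77,750.
Totals: Chaudhri $32,675 + $55,150 = $87,825; Petrov $32,675 + $138,350 = $171,025; Haddad $32,675 + $192,225 = $224,900; Vance $32,675 + $77,750 = $110,425.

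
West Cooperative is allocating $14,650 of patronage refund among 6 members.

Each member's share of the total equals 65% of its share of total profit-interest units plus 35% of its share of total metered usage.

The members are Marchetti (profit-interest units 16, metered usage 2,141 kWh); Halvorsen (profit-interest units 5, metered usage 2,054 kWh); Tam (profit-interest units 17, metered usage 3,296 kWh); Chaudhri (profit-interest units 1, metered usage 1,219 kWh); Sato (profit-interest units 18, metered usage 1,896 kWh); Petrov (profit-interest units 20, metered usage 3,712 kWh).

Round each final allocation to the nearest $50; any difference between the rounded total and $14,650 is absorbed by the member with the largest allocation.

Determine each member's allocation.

Totals — profit-interest units 77, metered usage 14,318.
Composite weights (65% profit-interest units + 35% metered usage): Marchetti 0.1874; Halvorsen 0.0924; Tam 0.2241; Chaudhri 0.0382; Sato 0.1983; Petrov 0.2596.
Proportional shares: Marchetti 2,745.43; Halvorsen 1,353.91; Tam 3,282.72; Chaudhri 560.21; Sato 2,905.03; Petrov 3,802.70.
Rounded to nearest $50: Marchetti $2,750; Halvorsen $1,350; Tam $3,300; Chaudhri $550; Sato $2,900; Petrov $3,800. Sum = $14,650.
No rounding difference to absorb.

Marchetti: $2,750; Halvorsen: $1,350; Tam: $3,300; Chaudhri: $550; Sato: $2,900; Petrov: $3,800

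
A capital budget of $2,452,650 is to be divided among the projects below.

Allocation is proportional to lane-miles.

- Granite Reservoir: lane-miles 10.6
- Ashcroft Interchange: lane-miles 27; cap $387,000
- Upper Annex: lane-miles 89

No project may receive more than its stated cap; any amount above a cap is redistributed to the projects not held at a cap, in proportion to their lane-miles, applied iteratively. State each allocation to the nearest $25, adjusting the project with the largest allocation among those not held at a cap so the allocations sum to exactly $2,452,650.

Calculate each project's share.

Granite Reservoir: $219,850 | Ashcroft Interchange: $387,000 | Upper Annex: $1,845,800

Lane-miles total: 126.6.
Proportional shares (ignoring caps): Granite Reservoir 205,356.16; Ashcroft Interchange 523,077.01; Upper Annex 1,724,216.82.
Capped: Ashcroft Interchange ($387,000); residual $2,065,650 reallocated over remaining lane-miles 99.6.
Remaining shares: Granite Reservoir 219,838.25 → $219,850; Upper Annex 1,845,811.75 → $1,845,800.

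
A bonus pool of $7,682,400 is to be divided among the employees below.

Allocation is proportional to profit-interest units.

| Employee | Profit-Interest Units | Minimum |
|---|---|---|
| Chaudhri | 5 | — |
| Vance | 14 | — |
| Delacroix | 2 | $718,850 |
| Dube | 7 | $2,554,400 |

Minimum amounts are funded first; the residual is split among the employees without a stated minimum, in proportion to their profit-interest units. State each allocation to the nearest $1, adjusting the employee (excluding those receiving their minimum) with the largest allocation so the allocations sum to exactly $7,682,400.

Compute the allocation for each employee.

Chaudhri: $1,160,303; Vance: $3,248,847; Delacroix: $718,850; Dube: $2,554,400

Guaranteed amounts: Delacroix $718,850; Dube $2,554,400. Remaining pool $4,409,150.
Remaining pool split over remaining profit-interest units 19: Chaudhri 1,160,302.63 → $1,160,303; Vance 3,248,847.37 → $3,248,847.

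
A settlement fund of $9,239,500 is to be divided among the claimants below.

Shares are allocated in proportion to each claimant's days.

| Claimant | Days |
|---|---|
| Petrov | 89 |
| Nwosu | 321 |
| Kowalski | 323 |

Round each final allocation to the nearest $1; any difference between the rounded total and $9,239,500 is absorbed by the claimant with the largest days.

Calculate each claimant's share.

Petrov: $1,121,849; Nwosu: $4,046,220; Kowalski: $4,071,431

Sum of days: 89 + 321 + 323 = 733.
Unrounded shares: Petrov 1,121,849.25; Nwosu 4,046,220.33; Kowalski 4,071,430.42.
At nearest $1: Petrov $1,121,849; Nwosu $4,046,220; Kowalski $4,071,430. Sum = $9,239,499.
Difference $9,239,500 − $9,239,499 = +$1 applied to largest days (Kowalski): Kowalski becomes $4,071,431.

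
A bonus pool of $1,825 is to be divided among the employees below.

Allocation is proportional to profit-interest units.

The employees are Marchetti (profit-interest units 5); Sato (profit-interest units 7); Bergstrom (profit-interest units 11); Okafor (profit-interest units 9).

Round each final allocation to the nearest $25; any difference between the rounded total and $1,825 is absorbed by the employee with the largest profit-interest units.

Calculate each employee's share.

Marchetti: $275 · Sato: $400 · Bergstrom: $625 · Okafor: $525

Sum of profit-interest units: 5 + 7 + 11 + 9 = 32.
Raw shares: Marchetti 285.16; Sato 399.22; Bergstrom 627.34; Okafor 513.28.
At nearest $25: Marchetti $275; Sato $400; Bergstrom $625; Okafor $525. Sum = $1,825.
No rounding difference to absorb.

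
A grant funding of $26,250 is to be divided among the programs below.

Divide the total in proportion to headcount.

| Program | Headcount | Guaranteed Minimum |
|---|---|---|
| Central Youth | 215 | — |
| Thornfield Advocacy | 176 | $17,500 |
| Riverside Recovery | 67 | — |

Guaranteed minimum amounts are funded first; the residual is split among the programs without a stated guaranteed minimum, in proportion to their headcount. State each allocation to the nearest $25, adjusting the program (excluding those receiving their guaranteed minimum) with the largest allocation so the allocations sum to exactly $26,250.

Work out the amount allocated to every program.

Minimums first: Thornfield Advocacy $17,500. Remaining pool $8,750.
Remaining pool split over remaining headcount 282: Central Youth 6,671.10 → $6,675; Riverside Recovery 2,078.90 → $2,075.

Central Youth: $6,675 · Thornfield Advocacy: $17,500 · Riverside Recovery: $2,075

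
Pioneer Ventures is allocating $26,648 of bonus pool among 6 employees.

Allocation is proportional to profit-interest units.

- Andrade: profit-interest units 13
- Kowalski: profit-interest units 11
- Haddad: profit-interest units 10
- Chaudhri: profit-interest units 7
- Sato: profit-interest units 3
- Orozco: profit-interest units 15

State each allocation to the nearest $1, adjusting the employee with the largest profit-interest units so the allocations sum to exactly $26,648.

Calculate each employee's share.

Profit-interest units total: 13 + 11 + 10 + 7 + 3 + 15 = 59.
Unrounded shares: Andrade 5,871.59; Kowalski 4,968.27; Haddad 4,516.61; Chaudhri 3,161.63; Sato 1,354.98; Orozco 6,774.92.
After rounding ($1): Andrade $5,872; Kowalski $4,968; Haddad $4,517; Chaudhri $3,162; Sato $1,355; Orozco $6,775. Sum = $26,649.
Difference $26,648 − $26,649 = −$1 applied to largest profit-interest units (Orozco): Orozco becomes $6,774.

Andrade: $5,872 | Kowalski: $4,968 | Haddad: $4,517 | Chaudhri: $3,162 | Sato: $1,355 | Orozco: $6,774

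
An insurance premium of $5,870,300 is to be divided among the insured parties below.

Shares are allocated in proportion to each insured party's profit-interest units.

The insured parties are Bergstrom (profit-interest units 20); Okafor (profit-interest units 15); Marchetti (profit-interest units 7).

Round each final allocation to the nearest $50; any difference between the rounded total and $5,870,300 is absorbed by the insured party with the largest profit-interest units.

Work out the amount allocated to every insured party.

Bergstrom: $2,795,350 | Okafor: $2,096,550 | Marchetti: $978,400

Sum of profit-interest units: 42.
Pro-rata amounts: Bergstrom 20/42 × $5,870,300 = 2,795,380.95; Okafor 15/42 × $5,870,300 = 2,096,535.71; Marchetti 7/42 × $5,870,300 = 978,383.33.
At nearest $50: Bergstrom $2,795,400; Okafor $2,096,550; Marchetti $978,400. Sum = $5,870,350.
Difference $5,870,300 − $5,870,350 = −$50 applied to largest profit-interest units (Bergstrom): Bergstrom becomes $2,795,350.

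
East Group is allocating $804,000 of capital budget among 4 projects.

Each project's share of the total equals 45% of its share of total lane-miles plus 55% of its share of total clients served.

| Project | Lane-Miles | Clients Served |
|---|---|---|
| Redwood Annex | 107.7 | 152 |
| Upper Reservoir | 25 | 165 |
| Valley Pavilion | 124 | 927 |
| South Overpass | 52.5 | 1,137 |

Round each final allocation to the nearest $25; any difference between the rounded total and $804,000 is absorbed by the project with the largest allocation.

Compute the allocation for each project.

Lane-miles total 309.2; clients served total 2,381.
Blended shares (45% lane-miles + 55% clients served): Redwood Annex 0.1919; Upper Reservoir 0.0745; Valley Pavilion 0.3946; South Overpass 0.3390.
Unrounded shares: Redwood Annex 154,251.02; Upper Reservoir 59,896.76; Valley Pavilion 317,257.14; South Overpass 272,595.08.
At nearest $25: Redwood Annex $154,250; Upper Reservoir $59,900; Valley Pavilion $317,250; South Overpass $272,600. Sum = $804,000.
Rounded total matches; no reconciliation needed.

Redwood Annex: $154,250; Upper Reservoir: $59,900; Valley Pavilion: $317,250; South Overpass: $272,600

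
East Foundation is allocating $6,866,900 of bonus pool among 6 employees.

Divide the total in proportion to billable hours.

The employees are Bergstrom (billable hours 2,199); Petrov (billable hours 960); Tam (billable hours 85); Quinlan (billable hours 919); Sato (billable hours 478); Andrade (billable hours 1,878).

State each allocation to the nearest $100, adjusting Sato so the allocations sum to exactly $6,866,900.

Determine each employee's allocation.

Combined billable hours = 6,519.
Unrounded shares: Bergstrom 2,199/6,519 × $6,866,900 = 2,316,354.21; Petrov 960/6,519 × $6,866,900 = 1,011,232.40; Tam 85/6,519 × $6,866,900 = 89,536.20; Quinlan 919/6,519 × $6,866,900 = 968,044.35; Sato 478/6,519 × $6,866,900 = 503,509.46; Andrade 1,878/6,519 × $6,866,900 = 1,978,223.38.
Rounded to nearest $100: Bergstrom $2,316,400; Petrov $1,011,200; Tam $89,500; Quinlan $968,000; Sato $503,500; Andrade $1,978,200. Sum = $6,866,800.
Difference $6,866,900 − $6,866,800 = +$100 applied to Sato: Sato becomes $503,600.

Bergstrom: $2,316,400; Petrov: $1,011,200; Tam: $89,500; Quinlan: $968,000; Sato: $503,600; Andrade: $1,978,200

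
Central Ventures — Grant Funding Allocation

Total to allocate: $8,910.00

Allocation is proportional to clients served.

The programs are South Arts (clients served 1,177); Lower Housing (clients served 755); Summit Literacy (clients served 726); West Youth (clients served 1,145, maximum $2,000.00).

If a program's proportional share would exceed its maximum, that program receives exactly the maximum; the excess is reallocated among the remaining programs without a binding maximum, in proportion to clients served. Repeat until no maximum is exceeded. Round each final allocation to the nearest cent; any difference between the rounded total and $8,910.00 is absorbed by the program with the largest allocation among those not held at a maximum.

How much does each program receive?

South Arts: $3,059.85 · Lower Housing: $1,962.77 · Summit Literacy: $1,887.38 · West Youth: $2,000.00

Combined clients served = 3,803.
Pro-rata shares before constraints: South Arts 2,757.5782; Lower Housing 1,768.8798; Summit Literacy 1,700.9361; West Youth 2,682.6058.
Capped: West Youth ($2,000.00); balance $6,910.00 reallocated over remaining clients served 2,658.
Remaining shares: South Arts 3,059.8457 → $3,059.85; Lower Housing 1,962.7728 → $1,962.77; Summit Literacy 1,887.3815 → $1,887.38.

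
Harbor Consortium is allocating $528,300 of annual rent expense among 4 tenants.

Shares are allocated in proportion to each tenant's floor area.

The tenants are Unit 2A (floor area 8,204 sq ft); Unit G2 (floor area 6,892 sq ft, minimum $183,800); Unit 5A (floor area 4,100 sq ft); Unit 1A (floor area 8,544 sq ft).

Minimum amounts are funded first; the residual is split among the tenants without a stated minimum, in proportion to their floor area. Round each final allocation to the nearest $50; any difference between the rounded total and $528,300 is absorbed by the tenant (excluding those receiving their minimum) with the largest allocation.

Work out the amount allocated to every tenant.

Unit 2A: $135,550 | Unit G2: $183,800 | Unit 5A: $67,750 | Unit 1A: $141,200

Guaranteed amounts: Unit G2 $183,800. Residual $344,500.
Residual split over remaining floor area 20,848: Unit 2A 135,565.91 → $135,550; Unit 5A 67,749.90 → $67,750; Unit 1A 141,184.19 → $141,200.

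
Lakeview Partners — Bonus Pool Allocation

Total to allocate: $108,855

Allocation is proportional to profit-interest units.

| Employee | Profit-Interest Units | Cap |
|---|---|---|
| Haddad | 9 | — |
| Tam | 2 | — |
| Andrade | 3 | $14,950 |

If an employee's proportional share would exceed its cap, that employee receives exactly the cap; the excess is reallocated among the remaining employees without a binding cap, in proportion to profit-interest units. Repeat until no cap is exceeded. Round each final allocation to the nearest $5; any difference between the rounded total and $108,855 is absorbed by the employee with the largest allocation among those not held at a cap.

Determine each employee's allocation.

Profit-interest units total: 14.
Pro-rata shares before constraints: Haddad 69,978.21; Tam 15,550.71; Andrade 23,326.07.
Capped: Andrade ($14,950); balance $93,905 reallocated over remaining profit-interest units 11.
Shares after redistribution: Haddad 76,831.36 → $76,830; Tam 17,073.64 → $17,075.

Haddad: $76,830 · Tam: $17,075 · Andrade: $14,950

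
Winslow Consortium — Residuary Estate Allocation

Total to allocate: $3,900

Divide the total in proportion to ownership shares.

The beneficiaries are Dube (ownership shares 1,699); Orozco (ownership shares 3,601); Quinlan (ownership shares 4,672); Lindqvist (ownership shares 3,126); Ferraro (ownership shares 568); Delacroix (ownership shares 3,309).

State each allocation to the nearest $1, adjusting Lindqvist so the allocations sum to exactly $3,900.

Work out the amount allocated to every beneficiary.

Dube: $390 | Orozco: $827 | Quinlan: $1,073 | Lindqvist: $720 | Ferraro: $130 | Delacroix: $760

Sum of ownership shares: 16,975.
Raw shares: Dube 1,699/16,975 × $3,900 = 390.34; Orozco 3,601/16,975 × $3,900 = 827.33; Quinlan 4,672/16,975 × $3,900 = 1,073.39; Lindqvist 3,126/16,975 × $3,900 = 718.20; Ferraro 568/16,975 × $3,900 = 130.498; Delacroix 3,309/16,975 × $3,900 = 760.24.
Rounded to nearest $1: Dube $390; Orozco $827; Quinlan $1,073; Lindqvist $718; Ferraro $130; Delacroix $760. Sum = $3,898.
Difference $3,900 − $3,898 = +$2 applied to Lindqvist: Lindqvist becomes $720.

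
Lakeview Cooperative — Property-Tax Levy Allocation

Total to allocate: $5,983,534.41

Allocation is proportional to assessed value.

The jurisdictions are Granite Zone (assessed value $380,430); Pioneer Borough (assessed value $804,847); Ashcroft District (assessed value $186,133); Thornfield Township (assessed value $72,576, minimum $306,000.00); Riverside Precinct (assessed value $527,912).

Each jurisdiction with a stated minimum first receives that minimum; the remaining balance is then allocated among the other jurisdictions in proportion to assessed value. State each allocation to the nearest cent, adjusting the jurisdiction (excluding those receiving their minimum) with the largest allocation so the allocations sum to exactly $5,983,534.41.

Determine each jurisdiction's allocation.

Fund the minimums — Thornfield Township $306,000.00. Remaining pool $5,677,534.41.
Remaining pool split over remaining assessed value 1,899,322: Granite Zone 1,137,197.5977 → $1,137,197.60; Pioneer Borough 2,405,883.0137 → $2,405,883.01; Ashcroft District 556,396.7102 → $556,396.71; Riverside Precinct 1,578,057.0885 → $1,578,057.09.

Granite Zone: $1,137,197.60 | Pioneer Borough: $2,405,883.01 | Ashcroft District: $556,396.71 | Thornfield Township: $306,000.00 | Riverside Precinct: $1,578,057.09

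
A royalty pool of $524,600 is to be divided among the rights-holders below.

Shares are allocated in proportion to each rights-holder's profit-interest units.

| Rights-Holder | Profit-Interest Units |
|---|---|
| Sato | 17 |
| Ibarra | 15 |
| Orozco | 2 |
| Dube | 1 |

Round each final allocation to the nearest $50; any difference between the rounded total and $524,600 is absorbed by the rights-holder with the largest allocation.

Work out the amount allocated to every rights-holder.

Sum of profit-interest units: 35.
Raw shares: Sato 17/35 × $524,600 = 254,805.71; Ibarra 15/35 × $524,600 = 224,828.57; Orozco 2/35 × $524,600 = 29,977.14; Dube 1/35 × $524,600 = 14,988.57.
Rounded to nearest $50: Sato $254,800; Ibarra $224,850; Orozco $30,000; Dube $15,000. Sum = $524,650.
Difference $524,600 − $524,650 = −$50 applied to largest allocation (Sato): Sato becomes $254,750.

Sato: $254,750 | Ibarra: $224,850 | Orozco: $30,000 | Dube: $15,000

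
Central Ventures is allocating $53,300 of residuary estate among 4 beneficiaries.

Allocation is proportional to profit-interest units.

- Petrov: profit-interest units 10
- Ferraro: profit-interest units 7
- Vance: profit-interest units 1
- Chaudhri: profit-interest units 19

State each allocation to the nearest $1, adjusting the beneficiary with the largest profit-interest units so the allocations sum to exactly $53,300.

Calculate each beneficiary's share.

Combined profit-interest units = 10 + 7 + 1 + 19 = 37.
Unrounded shares: Petrov 14,405.41; Ferraro 10,083.78; Vance 1,440.54; Chaudhri 27,370.27.
At nearest $1: Petrov $14,405; Ferraro $10,084; Vance $1,441; Chaudhri $27,370. Sum = $53,300.
No rounding difference to absorb.

Petrov: $14,405; Ferraro: $10,084; Vance: $1,441; Chaudhri: $27,370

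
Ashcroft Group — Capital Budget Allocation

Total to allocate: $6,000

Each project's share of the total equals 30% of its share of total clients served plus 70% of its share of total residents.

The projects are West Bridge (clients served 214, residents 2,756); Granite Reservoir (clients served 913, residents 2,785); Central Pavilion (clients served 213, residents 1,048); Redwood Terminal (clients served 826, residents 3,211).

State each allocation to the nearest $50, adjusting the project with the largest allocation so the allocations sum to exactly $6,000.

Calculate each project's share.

Totals — clients served 2,166, residents 9,800.
Composite weights (30% clients served + 70% residents): West Bridge 0.2265; Granite Reservoir 0.3254; Central Pavilion 0.1044; Redwood Terminal 0.3438.
Unrounded shares: West Bridge 1,358.98; Granite Reservoir 1,952.30; Central Pavilion 626.15; Redwood Terminal 2,062.57.
Rounded to nearest $50: West Bridge $1,350; Granite Reservoir $1,950; Central Pavilion $650; Redwood Terminal $2,050. Sum = $6,000.
No rounding difference to absorb.

West Bridge: $1,350 | Granite Reservoir: $1,950 | Central Pavilion: $650 | Redwood Terminal: $2,050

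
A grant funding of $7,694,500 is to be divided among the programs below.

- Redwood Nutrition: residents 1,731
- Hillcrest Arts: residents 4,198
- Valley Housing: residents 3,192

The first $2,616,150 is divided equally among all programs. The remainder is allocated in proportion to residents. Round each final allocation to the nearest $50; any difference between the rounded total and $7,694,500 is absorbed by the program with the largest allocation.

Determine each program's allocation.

Redwood Nutrition: $1,835,850 | Hillcrest Arts: $3,209,350 | Valley Housing: $2,649,300

Equal tier: $2,616,150 ÷ 3 = $872,050 apiece.
Remainder $5,078,350 by residents (total 9,121): Redwood Nutrition 963,778.52 → $963,800; Hillcrest Arts 2,337,343.85 → $2,337,350; Valley Housing 1,777,227.63 → $1,777,250.
Rounding difference −$50 on remainder applied to Hillcrest Arts.
Totals: Redwood Nutrition $872,050 + $963,800 = $1,835,850; Hillcrest Arts $872,050 + $2,337,300 = $3,209,350; Valley Housing $872,050 + $1,777,250 = $2,649,300.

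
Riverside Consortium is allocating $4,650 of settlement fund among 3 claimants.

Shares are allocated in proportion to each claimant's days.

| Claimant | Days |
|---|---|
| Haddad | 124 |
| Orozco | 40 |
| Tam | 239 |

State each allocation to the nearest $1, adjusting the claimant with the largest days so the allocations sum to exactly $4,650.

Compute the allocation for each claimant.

Combined days = 124 + 40 + 239 = 403.
Raw shares: Haddad 1,430.77; Orozco 461.54; Tam 2,757.69.
At nearest $1: Haddad $1,431; Orozco $462; Tam $2,758. Sum = $4,651.
Difference $4,650 − $4,651 = −$1 applied to largest days (Tam): Tam becomes $2,757.

Haddad: $1,431; Orozco: $462; Tam: $2,757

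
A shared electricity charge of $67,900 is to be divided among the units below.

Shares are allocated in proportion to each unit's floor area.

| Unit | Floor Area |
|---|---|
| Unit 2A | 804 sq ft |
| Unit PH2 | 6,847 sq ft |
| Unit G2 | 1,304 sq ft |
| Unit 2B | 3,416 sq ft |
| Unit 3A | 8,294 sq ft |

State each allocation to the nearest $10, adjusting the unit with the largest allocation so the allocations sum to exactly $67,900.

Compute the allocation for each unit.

Unit 2A: $2,640; Unit PH2: $22,500; Unit G2: $4,280; Unit 2B: $11,220; Unit 3A: $27,260

Floor area total: 20,665.
Unrounded shares: Unit 2A 804/20,665 × $67,900 = 2,641.74; Unit PH2 6,847/20,665 × $67,900 = 22,497.52; Unit G2 1,304/20,665 × $67,900 = 4,284.62; Unit 2B 3,416/20,665 × $67,900 = 11,224.12; Unit 3A 8,294/20,665 × $67,900 = 27,252.00.
Rounded to nearest $10: Unit 2A $2,640; Unit PH2 $22,500; Unit G2 $4,280; Unit 2B $11,220; Unit 3A $27,250. Sum = $67,890.
Difference $67,900 − $67,890 = +$10 applied to largest allocation (Unit 3A): Unit 3A becomes $27,260.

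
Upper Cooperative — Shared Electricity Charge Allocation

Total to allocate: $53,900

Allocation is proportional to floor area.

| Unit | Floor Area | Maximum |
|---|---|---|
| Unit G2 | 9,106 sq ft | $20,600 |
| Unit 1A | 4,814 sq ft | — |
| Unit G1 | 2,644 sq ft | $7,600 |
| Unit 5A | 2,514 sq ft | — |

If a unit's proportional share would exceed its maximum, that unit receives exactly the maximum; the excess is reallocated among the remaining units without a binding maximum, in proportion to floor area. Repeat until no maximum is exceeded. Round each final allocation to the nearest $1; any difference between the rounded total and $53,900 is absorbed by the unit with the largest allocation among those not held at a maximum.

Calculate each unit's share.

Unit G2: $20,600 · Unit 1A: $16,883 · Unit G1: $7,600 · Unit 5A: $8,817

Combined floor area = 19,078.
Unconstrained shares: Unit G2 25,726.67; Unit 1A 13,600.72; Unit G1 7,469.94; Unit 5A 7,102.66.
Held at cap: Unit G2 ($20,600); remaining pool $33,300 reallocated over remaining floor area 9,972.
Held at cap: Unit G1 ($7,600); remaining pool $25,700 reallocated over remaining floor area 7,328.
Shares after redistribution: Unit 1A 16,883.16 → $16,883; Unit 5A 8,816.84 → $8,817.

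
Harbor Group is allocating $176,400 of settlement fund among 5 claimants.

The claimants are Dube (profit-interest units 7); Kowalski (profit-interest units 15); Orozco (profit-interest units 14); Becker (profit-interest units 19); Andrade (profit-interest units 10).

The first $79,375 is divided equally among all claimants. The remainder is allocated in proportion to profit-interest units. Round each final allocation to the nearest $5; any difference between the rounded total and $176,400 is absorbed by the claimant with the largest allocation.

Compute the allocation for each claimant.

First tranche $79,375 split equally: $15,875 each.
Remainder $97,025 by profit-interest units (total 65): Dube 10,448.85 → $10,450; Kowalski 22,390.38 → $22,390; Orozco 20,897.69 → $20,900; Becker 28,361.15 → $28,360; Andrade 14,926.92 → $14,925.
Totals: Dube $15,875 + $10,450 = $26,325; Kowalski $15,875 + $22,390 = $38,265; Orozco $15,875 + $20,900 = $36,775; Becker $15,875 + $28,360 = $44,235; Andrade $15,875 + $14,925 = $30,800.

Dube: $26,325 · Kowalski: $38,265 · Orozco: $36,775 · Becker: $44,235 · Andrade: $30,800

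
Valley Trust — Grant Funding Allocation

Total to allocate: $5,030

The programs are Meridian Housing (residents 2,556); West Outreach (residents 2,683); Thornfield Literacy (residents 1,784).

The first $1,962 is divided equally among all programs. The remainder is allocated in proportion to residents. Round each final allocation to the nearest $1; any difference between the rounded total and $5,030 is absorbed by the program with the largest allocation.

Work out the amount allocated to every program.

Meridian Housing: $1,771 · West Outreach: $1,826 · Thornfield Literacy: $1,433

First tranche $1,962 split equally: $654 each.
Remainder $3,068 by residents (total 7,023): Meridian Housing 1,116.59 → $1,117; West Outreach 1,172.07 → $1,172; Thornfield Literacy 779.34 → $779.
Totals: Meridian Housing $654 + $1,117 = $1,771; West Outreach $654 + $1,172 = $1,826; Thornfield Literacy $654 + $779 = $1,433.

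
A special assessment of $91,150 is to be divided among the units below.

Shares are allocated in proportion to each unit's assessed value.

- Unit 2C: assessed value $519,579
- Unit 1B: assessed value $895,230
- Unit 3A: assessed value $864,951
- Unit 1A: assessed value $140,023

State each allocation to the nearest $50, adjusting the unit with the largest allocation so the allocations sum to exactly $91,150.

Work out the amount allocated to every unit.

Unit 2C: $19,550 · Unit 1B: $33,750 · Unit 3A: $32,600 · Unit 1A: $5,250

Sum of assessed value: 2,419,783.
Raw shares: Unit 2C 519,579/2,419,783 × $91,150 = 19,571.85; Unit 1B 895,230/2,419,783 × $91,150 = 33,722.12; Unit 3A 864,951/2,419,783 × $91,150 = 32,581.55; Unit 1A 140,023/2,419,783 × $91,150 = 5,274.48.
Rounded to nearest $50: Unit 2C $19,550; Unit 1B $33,700; Unit 3A $32,600; Unit 1A $5,250. Sum = $91,100.
Difference $91,150 − $91,100 = +$50 applied to largest allocation (Unit 1B): Unit 1B becomes $33,750.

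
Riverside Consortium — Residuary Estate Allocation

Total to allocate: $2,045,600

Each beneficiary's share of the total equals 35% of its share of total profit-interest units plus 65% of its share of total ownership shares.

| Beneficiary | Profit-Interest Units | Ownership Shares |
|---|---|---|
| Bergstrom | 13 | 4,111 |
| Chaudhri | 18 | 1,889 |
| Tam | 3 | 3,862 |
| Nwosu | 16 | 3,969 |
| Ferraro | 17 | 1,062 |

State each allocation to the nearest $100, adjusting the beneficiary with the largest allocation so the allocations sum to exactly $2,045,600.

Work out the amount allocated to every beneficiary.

Totals — profit-interest units 67, ownership shares 14,893.
Composite weights (35% profit-interest units + 65% ownership shares): Bergstrom 0.2473; Chaudhri 0.1765; Tam 0.1842; Nwosu 0.2568; Ferraro 0.1352.
Pro-rata amounts: Bergstrom 505,945.75; Chaudhri 360,996.49; Tam 376,855.44; Nwosu 525,325.97; Ferraro 276,476.35.
After rounding ($100): Bergstrom $505,900; Chaudhri $361,000; Tam $376,900; Nwosu $525,300; Ferraro $276,500. Sum = $2,045,600.
Rounded total matches; no reconciliation needed.

Bergstrom: $505,900 | Chaudhri: $361,000 | Tam: $376,900 | Nwosu: $525,300 | Ferraro: $276,500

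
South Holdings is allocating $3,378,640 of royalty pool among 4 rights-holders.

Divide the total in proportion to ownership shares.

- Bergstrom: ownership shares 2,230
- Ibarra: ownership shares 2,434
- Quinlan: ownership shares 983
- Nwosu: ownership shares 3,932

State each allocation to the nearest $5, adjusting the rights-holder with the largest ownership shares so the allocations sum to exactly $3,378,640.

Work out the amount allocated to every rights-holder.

Combined ownership shares = 2,230 + 2,434 + 983 + 3,932 = 9,579.
Proportional shares: Bergstrom 786,550.50; Ibarra 858,503.99; Quinlan 346,717.10; Nwosu 1,386,868.41.
At nearest $5: Bergstrom $786,550; Ibarra $858,505; Quinlan $346,715; Nwosu $1,386,870. Sum = $3,378,640.
Sum already equals the total — no adjustment.

Bergstrom: $786,550; Ibarra: $858,505; Quinlan: $346,715; Nwosu: $1,386,870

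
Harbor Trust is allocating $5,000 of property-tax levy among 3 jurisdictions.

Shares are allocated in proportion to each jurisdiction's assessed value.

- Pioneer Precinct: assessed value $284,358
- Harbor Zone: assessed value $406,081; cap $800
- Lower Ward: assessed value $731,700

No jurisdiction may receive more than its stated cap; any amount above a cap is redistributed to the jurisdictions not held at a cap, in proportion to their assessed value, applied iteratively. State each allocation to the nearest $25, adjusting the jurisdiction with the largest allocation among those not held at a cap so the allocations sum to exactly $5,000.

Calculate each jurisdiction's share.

Assessed value total: 1,422,139.
Unconstrained shares: Pioneer Precinct 999.75; Harbor Zone 1,427.71; Lower Ward 2,572.53.
Held at cap: Harbor Zone ($800); balance $4,200 reallocated over remaining assessed value 1,016,058.
Remaining shares: Pioneer Precinct 1,175.43 → $1,175; Lower Ward 3,024.57 → $3,025.

Pioneer Precinct: $1,175 · Harbor Zone: $800 · Lower Ward: $3,025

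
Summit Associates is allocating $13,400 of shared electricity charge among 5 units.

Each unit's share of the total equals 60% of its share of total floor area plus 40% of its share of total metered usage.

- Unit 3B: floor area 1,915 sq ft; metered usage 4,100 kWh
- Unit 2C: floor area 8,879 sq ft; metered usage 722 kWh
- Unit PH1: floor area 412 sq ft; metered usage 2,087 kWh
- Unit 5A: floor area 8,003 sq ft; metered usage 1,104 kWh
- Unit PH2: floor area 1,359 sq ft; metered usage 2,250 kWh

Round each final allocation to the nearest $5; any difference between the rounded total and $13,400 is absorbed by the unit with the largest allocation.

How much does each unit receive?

Totals — floor area 20,568, metered usage 10,263.
Combined weights (60% floor area + 40% metered usage): Unit 3B 0.2157; Unit 2C 0.2872; Unit PH1 0.0934; Unit 5A 0.2765; Unit PH2 0.1273.
Proportional shares: Unit 3B 2,889.85; Unit 2C 3,847.86; Unit PH1 1,251.02; Unit 5A 3,704.94; Unit PH2 1,706.33.
Rounded to nearest $5: Unit 3B $2,890; Unit 2C $3,850; Unit PH1 $1,250; Unit 5A $3,705; Unit PH2 $1,705. Sum = $13,400.
Sum already equals the total — no adjustment.

Unit 3B: $2,890 | Unit 2C: $3,850 | Unit PH1: $1,250 | Unit 5A: $3,705 | Unit PH2: $1,705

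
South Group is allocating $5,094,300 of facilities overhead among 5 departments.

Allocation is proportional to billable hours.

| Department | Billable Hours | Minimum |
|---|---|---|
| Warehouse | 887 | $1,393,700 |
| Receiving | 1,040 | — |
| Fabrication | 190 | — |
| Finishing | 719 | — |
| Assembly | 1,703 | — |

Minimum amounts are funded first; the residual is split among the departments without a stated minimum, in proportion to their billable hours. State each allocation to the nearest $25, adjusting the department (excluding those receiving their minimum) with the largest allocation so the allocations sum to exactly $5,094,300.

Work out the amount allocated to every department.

Guaranteed amounts: Warehouse $1,393,700. Balance $3,700,600.
Balance split over remaining billable hours 3,652: Receiving 1,053,840.09 → $1,053,850; Fabrication 192,528.48 → $192,525; Finishing 728,568.29 → $728,575; Assembly 1,725,663.14 → $1,725,675.
Rounding difference −$25 applied to Assembly → $1,725,650.

Warehouse: $1,393,700 · Receiving: $1,053,850 · Fabrication: $192,525 · Finishing: $728,575 · Assembly: $1,725,650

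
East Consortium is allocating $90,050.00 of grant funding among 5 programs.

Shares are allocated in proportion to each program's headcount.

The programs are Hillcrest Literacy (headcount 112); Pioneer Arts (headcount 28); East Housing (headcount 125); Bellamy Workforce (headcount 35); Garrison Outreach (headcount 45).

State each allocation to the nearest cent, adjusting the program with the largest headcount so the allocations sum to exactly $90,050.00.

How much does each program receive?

Total headcount = 112 + 28 + 125 + 35 + 45 = 345.
Proportional shares: Hillcrest Literacy 29,233.6232; Pioneer Arts 7,308.4058; East Housing 32,626.8116; Bellamy Workforce 9,135.5072; Garrison Outreach 11,745.6522.
At nearest cent: Hillcrest Literacy $29,233.62; Pioneer Arts $7,308.41; East Housing $32,626.81; Bellamy Workforce $9,135.51; Garrison Outreach $11,745.65. Sum = $90,050.00.
Rounded total matches; no reconciliation needed.

Hillcrest Literacy: $29,233.62 | Pioneer Arts: $7,308.41 | East Housing: $32,626.81 | Bellamy Workforce: $9,135.51 | Garrison Outreach: $11,745.65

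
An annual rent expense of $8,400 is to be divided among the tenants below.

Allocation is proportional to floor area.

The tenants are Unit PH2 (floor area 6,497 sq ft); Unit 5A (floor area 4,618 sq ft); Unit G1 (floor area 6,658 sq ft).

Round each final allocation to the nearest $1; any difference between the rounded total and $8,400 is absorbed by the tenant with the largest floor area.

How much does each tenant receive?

Unit PH2: $3,071; Unit 5A: $2,183; Unit G1: $3,146

Total floor area = 17,773.
Raw shares: Unit PH2 6,497/17,773 × $8,400 = 3,070.66; Unit 5A 4,618/17,773 × $8,400 = 2,182.59; Unit G1 6,658/17,773 × $8,400 = 3,146.75.
Rounded to nearest $1: Unit PH2 $3,071; Unit 5A $2,183; Unit G1 $3,147. Sum = $8,401.
Difference $8,400 − $8,401 = −$1 applied to largest floor area (Unit G1): Unit G1 becomes $3,146.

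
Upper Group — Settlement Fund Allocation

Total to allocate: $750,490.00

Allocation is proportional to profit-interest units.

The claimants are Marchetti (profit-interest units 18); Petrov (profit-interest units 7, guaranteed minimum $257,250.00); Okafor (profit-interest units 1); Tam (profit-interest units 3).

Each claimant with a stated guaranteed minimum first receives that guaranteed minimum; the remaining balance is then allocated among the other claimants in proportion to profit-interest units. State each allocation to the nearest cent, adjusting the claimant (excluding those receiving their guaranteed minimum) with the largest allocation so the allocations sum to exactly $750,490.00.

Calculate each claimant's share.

Marchetti: $403,560.00 · Petrov: $257,250.00 · Okafor: $22,420.00 · Tam: $67,260.00

Guaranteed amounts: Petrov $257,250.00. Balance $493,240.00.
Balance split over remaining profit-interest units 22: Marchetti 403,560.0000 → $403,560.00; Okafor 22,420.0000 → $22,420.00; Tam 67,260.0000 → $67,260.00.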